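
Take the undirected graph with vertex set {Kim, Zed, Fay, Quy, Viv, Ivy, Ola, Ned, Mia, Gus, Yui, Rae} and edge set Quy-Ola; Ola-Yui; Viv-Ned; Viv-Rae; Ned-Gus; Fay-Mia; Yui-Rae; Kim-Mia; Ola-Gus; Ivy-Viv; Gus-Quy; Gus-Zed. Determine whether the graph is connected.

Component: {Kim, Fay, Mia}
Component: {Zed, Quy, Viv, Ivy, Ola, Ned, Gus, Yui, Rae}
No edge joins these 2 groups, so the graph is disconnected.

No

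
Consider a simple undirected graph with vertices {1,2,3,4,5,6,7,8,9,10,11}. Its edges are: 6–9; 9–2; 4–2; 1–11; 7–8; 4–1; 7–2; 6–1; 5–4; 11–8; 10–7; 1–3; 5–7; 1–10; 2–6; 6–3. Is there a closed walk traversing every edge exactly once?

No

Degrees: 1:5, 2:4, 3:2, 4:3, 5:2, 6:4, 7:4, 8:2, 9:2, 10:2, 11:2
1, 4 have odd degree; an Eulerian circuit needs every degree to be even, so none exists.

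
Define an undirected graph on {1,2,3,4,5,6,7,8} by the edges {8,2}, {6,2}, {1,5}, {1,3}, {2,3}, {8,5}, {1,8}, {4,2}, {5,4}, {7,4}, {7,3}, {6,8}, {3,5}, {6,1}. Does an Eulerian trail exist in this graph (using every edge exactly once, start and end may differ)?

Degrees: 1:4, 2:4, 3:4, 4:3, 5:4, 6:3, 7:2, 8:4
Odd-degree vertices: 4, 6 (2 total).
The non-isolated vertices are connected and exactly 2 have odd degree, so an Eulerian trail exists (from 4 to 6).

Yes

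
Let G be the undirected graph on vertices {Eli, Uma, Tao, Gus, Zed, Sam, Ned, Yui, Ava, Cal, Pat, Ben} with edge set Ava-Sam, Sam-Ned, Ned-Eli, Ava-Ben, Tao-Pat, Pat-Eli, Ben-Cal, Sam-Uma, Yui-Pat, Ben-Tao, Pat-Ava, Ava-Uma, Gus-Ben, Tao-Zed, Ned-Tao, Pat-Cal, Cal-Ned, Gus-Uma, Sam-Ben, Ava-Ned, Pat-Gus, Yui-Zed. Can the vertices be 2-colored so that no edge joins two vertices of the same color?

Ava-Sam-Ben-Ava is an odd cycle (length 3), and a bipartite graph can contain only even cycles.

No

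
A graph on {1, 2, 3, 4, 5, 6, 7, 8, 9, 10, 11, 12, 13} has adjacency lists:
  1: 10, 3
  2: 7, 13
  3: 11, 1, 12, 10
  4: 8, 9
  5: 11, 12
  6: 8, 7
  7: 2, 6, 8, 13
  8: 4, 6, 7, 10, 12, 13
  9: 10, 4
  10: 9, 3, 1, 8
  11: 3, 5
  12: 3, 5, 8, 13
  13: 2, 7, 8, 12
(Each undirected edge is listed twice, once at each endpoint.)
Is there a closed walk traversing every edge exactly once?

Degrees: 1:2, 2:2, 3:4, 4:2, 5:2, 6:2, 7:4, 8:6, 9:2, 10:4, 11:2, 12:4, 13:4
Every vertex has even degree and the edges form a single connected piece, so an Eulerian circuit exists.

Yes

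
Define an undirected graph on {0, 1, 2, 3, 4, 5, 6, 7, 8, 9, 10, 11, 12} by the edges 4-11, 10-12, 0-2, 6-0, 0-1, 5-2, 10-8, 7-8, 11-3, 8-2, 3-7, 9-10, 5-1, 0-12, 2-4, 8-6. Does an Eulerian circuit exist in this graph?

No

Degrees: 0:4, 1:2, 2:4, 3:2, 4:2, 5:2, 6:2, 7:2, 8:4, 9:1, 10:3, 11:2, 12:2
Vertices with odd degree: 9, 10. An Eulerian circuit requires all degrees even.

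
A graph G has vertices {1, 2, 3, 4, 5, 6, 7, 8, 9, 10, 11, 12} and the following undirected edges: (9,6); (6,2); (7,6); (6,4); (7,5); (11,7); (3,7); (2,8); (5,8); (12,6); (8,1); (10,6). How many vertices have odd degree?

Degrees: 1:1, 2:2, 3:1, 4:1, 5:2, 6:6, 7:4, 8:3, 9:1, 10:1, 11:1, 12:1
Odd-degree vertices: 1, 3, 4, 8, 9, 10, 11, 12.

8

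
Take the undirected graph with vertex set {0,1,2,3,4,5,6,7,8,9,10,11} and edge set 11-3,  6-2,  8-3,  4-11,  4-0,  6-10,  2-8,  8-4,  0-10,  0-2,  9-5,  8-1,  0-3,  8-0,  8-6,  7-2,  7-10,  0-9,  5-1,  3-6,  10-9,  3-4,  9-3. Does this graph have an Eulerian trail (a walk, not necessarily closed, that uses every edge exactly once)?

Degrees: 0:6, 1:2, 2:4, 3:6, 4:4, 5:2, 6:4, 7:2, 8:6, 9:4, 10:4, 11:2
Odd-degree vertices: none (0 total).
With 0 odd-degree vertices and all edges in one connected piece, an Eulerian trail exists.

Yes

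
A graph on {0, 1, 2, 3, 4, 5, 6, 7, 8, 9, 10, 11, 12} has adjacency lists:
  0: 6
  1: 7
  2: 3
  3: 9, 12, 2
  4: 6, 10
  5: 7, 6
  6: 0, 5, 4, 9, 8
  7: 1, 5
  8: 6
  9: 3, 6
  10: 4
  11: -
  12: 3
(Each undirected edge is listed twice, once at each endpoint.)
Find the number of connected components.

2

Component: {11}
Component: {0, 1, 2, 3, 4, 5, 6, 7, 8, 9, 10, 12}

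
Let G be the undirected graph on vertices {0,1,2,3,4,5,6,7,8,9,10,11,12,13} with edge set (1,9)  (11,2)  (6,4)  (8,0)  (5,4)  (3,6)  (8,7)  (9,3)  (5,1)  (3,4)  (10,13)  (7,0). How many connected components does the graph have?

Component: {12}
Component: {2, 11}
Component: {10, 13}
Component: {0, 7, 8}
Component: {1, 3, 4, 5, 6, 9}

5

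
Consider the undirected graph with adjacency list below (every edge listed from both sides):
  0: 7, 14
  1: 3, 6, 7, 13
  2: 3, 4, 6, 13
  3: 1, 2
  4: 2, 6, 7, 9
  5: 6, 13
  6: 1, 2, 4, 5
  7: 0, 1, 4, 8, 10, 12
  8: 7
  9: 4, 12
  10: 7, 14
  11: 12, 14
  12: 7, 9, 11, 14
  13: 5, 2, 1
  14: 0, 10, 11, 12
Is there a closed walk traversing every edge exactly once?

No

Degrees: 0:2, 1:4, 2:4, 3:2, 4:4, 5:2, 6:4, 7:6, 8:1, 9:2, 10:2, 11:2, 12:4, 13:3, 14:4
8, 13 have odd degree; an Eulerian circuit needs every degree to be even, so none exists.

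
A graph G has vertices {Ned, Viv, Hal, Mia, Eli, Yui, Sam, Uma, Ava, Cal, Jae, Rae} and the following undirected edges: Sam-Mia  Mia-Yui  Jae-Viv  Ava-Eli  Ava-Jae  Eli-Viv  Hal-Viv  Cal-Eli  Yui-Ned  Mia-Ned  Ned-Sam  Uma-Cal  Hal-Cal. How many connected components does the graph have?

3

Component: {Rae}
Component: {Ned, Mia, Yui, Sam}
Component: {Viv, Hal, Eli, Uma, Ava, Cal, Jae}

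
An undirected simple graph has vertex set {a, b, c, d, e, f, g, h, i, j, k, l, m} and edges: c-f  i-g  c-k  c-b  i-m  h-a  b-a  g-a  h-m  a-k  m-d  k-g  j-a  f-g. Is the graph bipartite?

No

The cycle k-a-g-k has length 3, which is odd, so the graph is not bipartite.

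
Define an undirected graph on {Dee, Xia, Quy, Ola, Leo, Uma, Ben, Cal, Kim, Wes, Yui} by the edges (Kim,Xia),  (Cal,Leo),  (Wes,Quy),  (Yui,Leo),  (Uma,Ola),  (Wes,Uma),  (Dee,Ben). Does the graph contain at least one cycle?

No

The graph has 11 vertices, 7 edges, and 4 connected components.
A forest on 11 vertices with 4 components has exactly 7 edges, which matches — so no cycle.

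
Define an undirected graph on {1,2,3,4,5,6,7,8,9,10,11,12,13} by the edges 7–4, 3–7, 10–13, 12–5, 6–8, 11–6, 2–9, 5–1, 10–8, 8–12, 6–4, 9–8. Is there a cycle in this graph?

No

The graph has 13 vertices, 12 edges, and 1 connected component.
Since 12 = 13 - 1, the graph is a forest and contains no cycle.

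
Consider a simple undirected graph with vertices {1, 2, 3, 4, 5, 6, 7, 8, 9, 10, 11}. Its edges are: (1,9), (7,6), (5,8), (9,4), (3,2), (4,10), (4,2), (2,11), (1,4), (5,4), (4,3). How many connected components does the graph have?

Component: {6, 7}
Component: {1, 2, 3, 4, 5, 8, 9, 10, 11}

2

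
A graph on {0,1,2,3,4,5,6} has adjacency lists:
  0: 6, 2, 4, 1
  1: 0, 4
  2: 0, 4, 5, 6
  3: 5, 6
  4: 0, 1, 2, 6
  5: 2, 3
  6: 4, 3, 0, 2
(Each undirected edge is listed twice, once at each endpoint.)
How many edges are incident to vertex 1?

2

Neighbors of 1: 0, 4.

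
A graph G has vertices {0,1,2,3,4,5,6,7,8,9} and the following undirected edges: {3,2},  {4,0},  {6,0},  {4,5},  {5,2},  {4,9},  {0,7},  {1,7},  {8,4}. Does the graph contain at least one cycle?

|V| = 10, |E| = 9, number of components = 1.
A forest on 10 vertices with 1 component has exactly 9 edges, which matches — so no cycle.

No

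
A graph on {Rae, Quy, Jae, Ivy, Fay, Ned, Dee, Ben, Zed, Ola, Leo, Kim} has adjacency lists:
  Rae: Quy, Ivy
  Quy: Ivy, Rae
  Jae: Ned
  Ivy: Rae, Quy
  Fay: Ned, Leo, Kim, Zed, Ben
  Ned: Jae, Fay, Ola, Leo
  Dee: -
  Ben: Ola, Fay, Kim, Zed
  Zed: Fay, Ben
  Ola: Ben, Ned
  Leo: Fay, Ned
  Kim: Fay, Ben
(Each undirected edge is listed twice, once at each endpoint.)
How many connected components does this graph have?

Component: {Dee}
Component: {Rae, Quy, Ivy}
Component: {Jae, Fay, Ned, Ben, Zed, Ola, Leo, Kim}

3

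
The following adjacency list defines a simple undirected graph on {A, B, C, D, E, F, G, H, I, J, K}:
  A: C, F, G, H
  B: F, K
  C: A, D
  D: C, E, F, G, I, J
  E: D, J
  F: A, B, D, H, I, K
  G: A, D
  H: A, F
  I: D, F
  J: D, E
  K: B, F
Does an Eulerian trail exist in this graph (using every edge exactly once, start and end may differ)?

Yes

Degrees: A:4, B:2, C:2, D:6, E:2, F:6, G:2, H:2, I:2, J:2, K:2
Odd-degree vertices: none (0 total).
The non-isolated vertices are connected and exactly 0 have odd degree, so an Eulerian trail exists.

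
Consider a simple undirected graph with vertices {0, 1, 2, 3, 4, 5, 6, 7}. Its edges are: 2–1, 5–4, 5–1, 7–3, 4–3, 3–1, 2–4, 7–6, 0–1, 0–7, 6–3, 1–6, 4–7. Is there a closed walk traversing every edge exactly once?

No

Degrees: 0:2, 1:5, 2:2, 3:4, 4:4, 5:2, 6:3, 7:4
Vertices with odd degree: 1, 6. An Eulerian circuit requires all degrees even.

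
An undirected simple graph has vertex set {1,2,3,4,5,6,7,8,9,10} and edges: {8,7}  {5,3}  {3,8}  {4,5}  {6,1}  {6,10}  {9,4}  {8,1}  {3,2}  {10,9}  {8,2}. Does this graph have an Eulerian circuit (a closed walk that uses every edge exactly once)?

No

Degrees: 1:2, 2:2, 3:3, 4:2, 5:2, 6:2, 7:1, 8:4, 9:2, 10:2
3, 7 have odd degree; an Eulerian circuit needs every degree to be even, so none exists.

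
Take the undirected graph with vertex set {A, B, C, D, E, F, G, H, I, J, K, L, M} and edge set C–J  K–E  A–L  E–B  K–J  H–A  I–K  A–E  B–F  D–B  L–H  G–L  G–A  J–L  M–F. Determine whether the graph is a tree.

|V| = 13, |E| = 15.
A tree on 13 vertices has exactly 12 edges; this graph has 15, so it contains a cycle and is not a tree.

No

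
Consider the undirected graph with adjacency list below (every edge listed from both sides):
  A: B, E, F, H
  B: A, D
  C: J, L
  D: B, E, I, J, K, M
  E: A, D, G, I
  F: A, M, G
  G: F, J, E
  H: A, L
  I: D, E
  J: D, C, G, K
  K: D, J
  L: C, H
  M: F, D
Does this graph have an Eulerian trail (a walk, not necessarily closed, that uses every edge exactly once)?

Yes

Degrees: A:4, B:2, C:2, D:6, E:4, F:3, G:3, H:2, I:2, J:4, K:2, L:2, M:2
Odd-degree vertices: F, G (2 total).
With 2 odd-degree vertices and all edges in one connected piece, an Eulerian trail exists (from F to G).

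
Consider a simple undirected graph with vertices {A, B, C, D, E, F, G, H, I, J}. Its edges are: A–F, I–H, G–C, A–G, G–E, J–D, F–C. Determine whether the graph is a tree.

No

|V| = 10, |E| = 7.
It splits into 4 components, so it cannot be a tree.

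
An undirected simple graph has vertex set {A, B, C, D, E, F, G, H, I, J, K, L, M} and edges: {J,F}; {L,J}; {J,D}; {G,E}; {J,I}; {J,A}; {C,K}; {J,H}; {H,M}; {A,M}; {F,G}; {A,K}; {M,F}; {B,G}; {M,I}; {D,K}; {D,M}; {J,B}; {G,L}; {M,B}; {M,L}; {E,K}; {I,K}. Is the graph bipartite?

Yes

Color {G, J, K, M} black and {A, B, C, D, E, F, H, I, L} white. No edge joins two same-colored vertices, so the graph is bipartite.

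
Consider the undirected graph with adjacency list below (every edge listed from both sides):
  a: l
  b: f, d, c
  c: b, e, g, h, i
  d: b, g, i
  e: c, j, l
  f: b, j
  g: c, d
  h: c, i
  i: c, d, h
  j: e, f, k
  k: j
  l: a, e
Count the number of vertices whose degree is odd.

8

Degrees: a:1, b:3, c:5, d:3, e:3, f:2, g:2, h:2, i:3, j:3, k:1, l:2
Odd-degree vertices: a, b, c, d, e, i, j, k.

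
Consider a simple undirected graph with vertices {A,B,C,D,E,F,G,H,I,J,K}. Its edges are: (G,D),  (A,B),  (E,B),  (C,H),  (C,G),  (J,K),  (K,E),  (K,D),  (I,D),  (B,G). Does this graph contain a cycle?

The graph has 11 vertices, 10 edges, and 2 connected components.
One cycle is B-G-D-K-E-B.

Yes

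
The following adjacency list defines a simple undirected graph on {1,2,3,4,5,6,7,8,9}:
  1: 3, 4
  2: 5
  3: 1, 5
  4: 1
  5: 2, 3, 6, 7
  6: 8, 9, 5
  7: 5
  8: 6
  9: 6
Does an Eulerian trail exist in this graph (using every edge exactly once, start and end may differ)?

Degrees: 1:2, 2:1, 3:2, 4:1, 5:4, 6:3, 7:1, 8:1, 9:1
Odd-degree vertices: 2, 4, 6, 7, 8, 9 (6 total).
With 6 odd-degree vertices (more than two), no single trail can use every edge.

No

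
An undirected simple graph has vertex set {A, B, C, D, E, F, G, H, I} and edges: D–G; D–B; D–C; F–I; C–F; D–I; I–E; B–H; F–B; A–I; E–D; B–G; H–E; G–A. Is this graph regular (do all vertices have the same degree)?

No

Degrees: A:2, B:4, C:2, D:5, E:3, F:3, G:3, H:2, I:4
Degrees are not all equal (e.g. deg(A)=2 but deg(D)=5); not regular.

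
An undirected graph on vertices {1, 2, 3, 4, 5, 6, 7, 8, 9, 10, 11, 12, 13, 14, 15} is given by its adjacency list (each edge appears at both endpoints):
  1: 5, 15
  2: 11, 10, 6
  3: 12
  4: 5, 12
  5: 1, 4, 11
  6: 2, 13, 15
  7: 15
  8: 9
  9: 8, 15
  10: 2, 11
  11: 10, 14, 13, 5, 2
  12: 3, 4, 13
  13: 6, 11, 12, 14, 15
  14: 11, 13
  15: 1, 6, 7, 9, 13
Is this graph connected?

Yes

Starting from 1 and exploring outward reaches every vertex (1, 15, 5, 13, 9, 7, 6, 11, 4, 14, 12, 8, 2, 10, 3); the graph is connected.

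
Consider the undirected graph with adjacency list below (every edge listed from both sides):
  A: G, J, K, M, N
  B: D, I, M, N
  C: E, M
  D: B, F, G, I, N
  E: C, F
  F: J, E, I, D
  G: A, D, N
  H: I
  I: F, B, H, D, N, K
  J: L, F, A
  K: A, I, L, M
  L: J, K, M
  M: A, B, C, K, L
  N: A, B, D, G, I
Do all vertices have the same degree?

No

Degrees: A:5, B:4, C:2, D:5, E:2, F:4, G:3, H:1, I:6, J:3, K:4, L:3, M:5, N:5
Vertex H has degree 1 while I has degree 6, so the graph is not regular.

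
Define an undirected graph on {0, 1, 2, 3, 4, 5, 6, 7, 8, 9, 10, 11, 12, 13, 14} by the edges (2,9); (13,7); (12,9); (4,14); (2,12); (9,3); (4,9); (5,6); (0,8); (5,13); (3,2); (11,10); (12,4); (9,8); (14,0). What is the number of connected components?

4

Component: {1}
Component: {10, 11}
Component: {5, 6, 7, 13}
Component: {0, 2, 3, 4, 8, 9, 12, 14}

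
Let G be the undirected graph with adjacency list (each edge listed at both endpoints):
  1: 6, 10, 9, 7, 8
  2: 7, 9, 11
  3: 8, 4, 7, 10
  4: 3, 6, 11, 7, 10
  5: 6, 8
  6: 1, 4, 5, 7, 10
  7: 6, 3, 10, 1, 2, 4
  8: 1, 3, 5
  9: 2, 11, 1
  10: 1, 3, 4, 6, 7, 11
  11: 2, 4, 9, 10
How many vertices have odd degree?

6

Degrees: 1:5, 2:3, 3:4, 4:5, 5:2, 6:5, 7:6, 8:3, 9:3, 10:6, 11:4
Odd-degree vertices: 1, 2, 4, 6, 8, 9.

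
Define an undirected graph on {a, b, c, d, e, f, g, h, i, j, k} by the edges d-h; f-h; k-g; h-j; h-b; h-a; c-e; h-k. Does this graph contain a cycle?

The graph has 11 vertices, 8 edges, and 3 connected components.
A forest on 11 vertices with 3 components has exactly 8 edges, which matches — so no cycle.

No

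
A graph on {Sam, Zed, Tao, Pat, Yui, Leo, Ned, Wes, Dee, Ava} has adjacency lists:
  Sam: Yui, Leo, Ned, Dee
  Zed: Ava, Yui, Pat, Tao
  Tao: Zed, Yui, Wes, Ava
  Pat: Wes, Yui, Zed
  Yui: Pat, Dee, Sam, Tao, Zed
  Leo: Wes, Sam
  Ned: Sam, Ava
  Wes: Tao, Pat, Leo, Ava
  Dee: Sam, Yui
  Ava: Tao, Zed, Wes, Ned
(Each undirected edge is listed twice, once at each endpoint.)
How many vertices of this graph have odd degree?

2

Degrees: Sam:4, Zed:4, Tao:4, Pat:3, Yui:5, Leo:2, Ned:2, Wes:4, Dee:2, Ava:4
Odd-degree vertices: Pat, Yui.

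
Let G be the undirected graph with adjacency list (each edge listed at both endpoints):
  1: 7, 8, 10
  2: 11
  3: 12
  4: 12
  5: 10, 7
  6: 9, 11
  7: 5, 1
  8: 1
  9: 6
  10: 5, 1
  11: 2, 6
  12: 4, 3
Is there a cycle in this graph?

Yes

The graph has 12 vertices, 10 edges, and 3 connected components.
One cycle is 1-10-5-7-1.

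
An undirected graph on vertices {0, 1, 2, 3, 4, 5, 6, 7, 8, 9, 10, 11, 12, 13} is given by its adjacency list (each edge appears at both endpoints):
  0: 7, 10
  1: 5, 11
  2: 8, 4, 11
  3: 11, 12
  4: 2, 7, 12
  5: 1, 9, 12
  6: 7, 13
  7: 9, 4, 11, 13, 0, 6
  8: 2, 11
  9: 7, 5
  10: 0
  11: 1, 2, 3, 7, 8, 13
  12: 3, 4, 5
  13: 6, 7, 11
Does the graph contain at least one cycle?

Yes

|V| = 14, |E| = 20, number of components = 1.
One cycle is 7-4-2-8-11-13-7.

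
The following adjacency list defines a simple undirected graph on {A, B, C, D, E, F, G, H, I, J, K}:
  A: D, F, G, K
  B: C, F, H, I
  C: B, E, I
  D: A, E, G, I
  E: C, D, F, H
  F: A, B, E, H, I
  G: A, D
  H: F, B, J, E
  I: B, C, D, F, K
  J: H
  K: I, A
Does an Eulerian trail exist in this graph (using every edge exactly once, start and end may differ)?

No

Degrees: A:4, B:4, C:3, D:4, E:4, F:5, G:2, H:4, I:5, J:1, K:2
Odd-degree vertices: C, F, I, J (4 total).
With 4 odd-degree vertices (more than two), no single trail can use every edge.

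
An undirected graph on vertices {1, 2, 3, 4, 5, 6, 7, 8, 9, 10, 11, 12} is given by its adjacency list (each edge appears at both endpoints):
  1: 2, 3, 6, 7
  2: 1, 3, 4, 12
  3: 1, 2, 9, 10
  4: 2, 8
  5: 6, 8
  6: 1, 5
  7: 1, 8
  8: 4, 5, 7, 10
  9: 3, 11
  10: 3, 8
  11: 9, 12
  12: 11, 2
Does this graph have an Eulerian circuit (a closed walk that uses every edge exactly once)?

Degrees: 1:4, 2:4, 3:4, 4:2, 5:2, 6:2, 7:2, 8:4, 9:2, 10:2, 11:2, 12:2
All degrees are even and the non-isolated vertices are connected — an Eulerian circuit exists.

Yes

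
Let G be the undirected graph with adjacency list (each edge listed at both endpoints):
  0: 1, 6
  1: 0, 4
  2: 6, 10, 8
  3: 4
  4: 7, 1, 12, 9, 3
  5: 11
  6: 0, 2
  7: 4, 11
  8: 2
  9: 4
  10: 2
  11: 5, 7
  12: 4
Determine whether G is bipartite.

Yes

Color {1, 3, 5, 6, 7, 8, 9, 10, 12} black and {0, 2, 4, 11} white. No edge joins two same-colored vertices, so the graph is bipartite.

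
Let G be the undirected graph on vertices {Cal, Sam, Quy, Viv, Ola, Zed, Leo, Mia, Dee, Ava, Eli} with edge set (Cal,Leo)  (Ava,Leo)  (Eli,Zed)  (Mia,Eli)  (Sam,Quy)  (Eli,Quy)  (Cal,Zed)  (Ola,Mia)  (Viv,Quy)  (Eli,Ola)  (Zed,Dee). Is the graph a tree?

No

|V| = 11, |E| = 11.
Connected but with 11 > 10 edges, so it has a cycle and is not a tree.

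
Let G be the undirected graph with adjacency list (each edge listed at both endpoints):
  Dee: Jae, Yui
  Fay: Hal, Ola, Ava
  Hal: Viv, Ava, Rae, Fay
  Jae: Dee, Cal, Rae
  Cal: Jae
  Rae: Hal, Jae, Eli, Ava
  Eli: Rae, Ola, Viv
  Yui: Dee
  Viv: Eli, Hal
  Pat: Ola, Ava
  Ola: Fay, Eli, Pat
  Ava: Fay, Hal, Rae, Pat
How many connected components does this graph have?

Component: {Dee, Fay, Hal, Jae, Cal, Rae, Eli, Yui, Viv, Pat, Ola, Ava}

1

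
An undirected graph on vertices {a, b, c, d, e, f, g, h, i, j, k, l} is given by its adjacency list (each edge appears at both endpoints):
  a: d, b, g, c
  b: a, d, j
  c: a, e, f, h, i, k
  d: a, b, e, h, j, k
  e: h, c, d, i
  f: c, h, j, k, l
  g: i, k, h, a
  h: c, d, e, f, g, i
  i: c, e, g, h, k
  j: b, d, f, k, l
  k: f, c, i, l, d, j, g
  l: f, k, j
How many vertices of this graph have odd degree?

6

Degrees: a:4, b:3, c:6, d:6, e:4, f:5, g:4, h:6, i:5, j:5, k:7, l:3
Odd-degree vertices: b, f, i, j, k, l.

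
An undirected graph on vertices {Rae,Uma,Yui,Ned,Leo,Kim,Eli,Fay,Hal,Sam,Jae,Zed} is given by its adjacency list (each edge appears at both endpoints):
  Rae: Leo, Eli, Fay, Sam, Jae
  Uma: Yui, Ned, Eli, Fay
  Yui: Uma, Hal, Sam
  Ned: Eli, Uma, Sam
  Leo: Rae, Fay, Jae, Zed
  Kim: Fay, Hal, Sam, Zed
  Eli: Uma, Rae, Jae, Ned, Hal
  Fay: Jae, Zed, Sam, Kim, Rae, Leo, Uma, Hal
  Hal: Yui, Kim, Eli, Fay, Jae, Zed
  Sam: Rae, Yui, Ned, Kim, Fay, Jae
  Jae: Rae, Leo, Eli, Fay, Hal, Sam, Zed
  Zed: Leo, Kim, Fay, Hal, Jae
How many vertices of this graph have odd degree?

Degrees: Rae:5, Uma:4, Yui:3, Ned:3, Leo:4, Kim:4, Eli:5, Fay:8, Hal:6, Sam:6, Jae:7, Zed:5
Odd-degree vertices: Rae, Yui, Ned, Eli, Jae, Zed.

6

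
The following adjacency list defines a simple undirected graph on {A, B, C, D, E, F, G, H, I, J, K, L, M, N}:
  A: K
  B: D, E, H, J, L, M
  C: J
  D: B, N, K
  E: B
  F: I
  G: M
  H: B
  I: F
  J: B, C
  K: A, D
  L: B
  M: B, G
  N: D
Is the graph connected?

Component: {F, I}
Component: {A, B, C, D, E, G, H, J, K, L, M, N}
There are 2 separate components, so the graph is not connected.

No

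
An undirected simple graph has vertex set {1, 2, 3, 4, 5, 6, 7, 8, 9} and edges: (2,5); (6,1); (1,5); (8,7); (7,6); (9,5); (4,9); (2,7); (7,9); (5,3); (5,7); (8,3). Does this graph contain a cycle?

Yes

The graph has 9 vertices, 12 edges, and 1 connected component.
One cycle is 5-9-7-2-5.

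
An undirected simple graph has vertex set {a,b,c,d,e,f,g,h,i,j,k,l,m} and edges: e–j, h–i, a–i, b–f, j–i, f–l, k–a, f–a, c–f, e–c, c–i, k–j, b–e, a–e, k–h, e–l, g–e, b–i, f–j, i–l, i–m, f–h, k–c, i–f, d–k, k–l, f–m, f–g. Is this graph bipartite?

No

f-i-m-f is an odd cycle (length 3), and a bipartite graph can contain only even cycles.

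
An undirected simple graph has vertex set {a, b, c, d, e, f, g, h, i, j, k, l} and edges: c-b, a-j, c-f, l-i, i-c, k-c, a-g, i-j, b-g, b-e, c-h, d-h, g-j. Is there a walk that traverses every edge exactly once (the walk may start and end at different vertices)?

Degrees: a:2, b:3, c:5, d:1, e:1, f:1, g:3, h:2, i:3, j:3, k:1, l:1
Odd-degree vertices: b, c, d, e, f, g, i, j, k, l (10 total).
With 10 odd-degree vertices (more than two), no single trail can use every edge.

No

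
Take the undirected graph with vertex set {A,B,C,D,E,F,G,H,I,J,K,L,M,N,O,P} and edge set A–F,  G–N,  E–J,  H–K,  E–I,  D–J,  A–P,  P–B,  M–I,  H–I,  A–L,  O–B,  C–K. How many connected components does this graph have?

Component: {G, N}
Component: {A, B, F, L, O, P}
Component: {C, D, E, H, I, J, K, M}

3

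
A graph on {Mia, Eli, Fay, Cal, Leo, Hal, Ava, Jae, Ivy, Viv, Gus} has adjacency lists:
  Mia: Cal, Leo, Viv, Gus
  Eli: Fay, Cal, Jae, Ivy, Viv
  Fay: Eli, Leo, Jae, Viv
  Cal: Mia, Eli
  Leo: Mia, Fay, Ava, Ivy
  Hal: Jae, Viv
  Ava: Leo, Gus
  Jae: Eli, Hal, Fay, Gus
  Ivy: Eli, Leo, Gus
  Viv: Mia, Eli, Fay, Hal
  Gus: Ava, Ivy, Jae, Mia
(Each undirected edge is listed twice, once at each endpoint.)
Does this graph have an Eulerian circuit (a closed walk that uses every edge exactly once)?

Degrees: Mia:4, Eli:5, Fay:4, Cal:2, Leo:4, Hal:2, Ava:2, Jae:4, Ivy:3, Viv:4, Gus:4
Vertices with odd degree: Eli, Ivy. An Eulerian circuit requires all degrees even.

No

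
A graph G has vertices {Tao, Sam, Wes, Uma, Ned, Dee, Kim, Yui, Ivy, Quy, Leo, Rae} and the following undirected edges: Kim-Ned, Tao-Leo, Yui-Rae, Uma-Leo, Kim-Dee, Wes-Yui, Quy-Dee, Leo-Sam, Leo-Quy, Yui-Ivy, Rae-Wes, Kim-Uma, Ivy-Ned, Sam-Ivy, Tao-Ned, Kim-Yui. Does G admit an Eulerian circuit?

Degrees: Tao:2, Sam:2, Wes:2, Uma:2, Ned:3, Dee:2, Kim:4, Yui:4, Ivy:3, Quy:2, Leo:4, Rae:2
Ned, Ivy have odd degree; an Eulerian circuit needs every degree to be even, so none exists.

No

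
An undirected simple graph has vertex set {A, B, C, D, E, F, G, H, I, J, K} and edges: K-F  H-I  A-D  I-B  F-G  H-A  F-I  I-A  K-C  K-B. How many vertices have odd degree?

6

Degrees: A:3, B:2, C:1, D:1, E:0, F:3, G:1, H:2, I:4, J:0, K:3
Odd-degree vertices: A, C, D, F, G, K.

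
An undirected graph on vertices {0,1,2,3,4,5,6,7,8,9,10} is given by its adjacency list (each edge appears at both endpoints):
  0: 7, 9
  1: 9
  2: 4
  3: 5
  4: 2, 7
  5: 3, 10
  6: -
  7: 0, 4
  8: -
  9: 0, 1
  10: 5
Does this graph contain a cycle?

The graph has 11 vertices, 7 edges, and 4 connected components.
Since 7 = 11 - 4, the graph is a forest and contains no cycle.

No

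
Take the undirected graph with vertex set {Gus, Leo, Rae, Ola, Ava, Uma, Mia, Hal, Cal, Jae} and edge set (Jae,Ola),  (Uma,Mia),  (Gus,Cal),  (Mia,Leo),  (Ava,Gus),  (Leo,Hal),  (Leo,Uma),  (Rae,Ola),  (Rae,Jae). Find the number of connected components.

Component: {Gus, Ava, Cal}
Component: {Rae, Ola, Jae}
Component: {Leo, Uma, Mia, Hal}

3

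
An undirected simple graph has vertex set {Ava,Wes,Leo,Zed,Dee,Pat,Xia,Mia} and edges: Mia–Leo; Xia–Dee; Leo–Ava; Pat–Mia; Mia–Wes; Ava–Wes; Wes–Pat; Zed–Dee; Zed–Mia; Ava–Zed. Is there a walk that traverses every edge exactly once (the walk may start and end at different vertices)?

No

Degrees: Ava:3, Wes:3, Leo:2, Zed:3, Dee:2, Pat:2, Xia:1, Mia:4
Odd-degree vertices: Ava, Wes, Zed, Xia (4 total).
An Eulerian trail requires 0 or 2 odd-degree vertices; here there are 4.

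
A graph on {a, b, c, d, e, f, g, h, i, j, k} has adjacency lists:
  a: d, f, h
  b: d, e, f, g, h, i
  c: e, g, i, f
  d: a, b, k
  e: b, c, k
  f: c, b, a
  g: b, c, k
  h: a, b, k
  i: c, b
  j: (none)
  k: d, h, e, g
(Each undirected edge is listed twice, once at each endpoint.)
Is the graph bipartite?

A valid 2-coloring puts {d, e, f, g, h, i, j} on one side and {a, b, c, k} on the other; every edge crosses between the two sides.

Yes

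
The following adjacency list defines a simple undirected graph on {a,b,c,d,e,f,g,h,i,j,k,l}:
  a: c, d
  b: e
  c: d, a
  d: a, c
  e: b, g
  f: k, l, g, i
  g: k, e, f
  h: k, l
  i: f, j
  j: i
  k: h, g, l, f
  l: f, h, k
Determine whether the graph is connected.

No

Component: {a, c, d}
Component: {b, e, f, g, h, i, j, k, l}
There are 2 separate components, so the graph is not connected.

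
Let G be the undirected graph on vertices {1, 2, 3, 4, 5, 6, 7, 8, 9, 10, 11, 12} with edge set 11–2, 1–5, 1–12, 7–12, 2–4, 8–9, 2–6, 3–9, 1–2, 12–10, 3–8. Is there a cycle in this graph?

The graph has 12 vertices, 11 edges, and 2 connected components.
Since 11 > 12 - 2, a cycle must exist; for instance 3-8-9-3.

Yes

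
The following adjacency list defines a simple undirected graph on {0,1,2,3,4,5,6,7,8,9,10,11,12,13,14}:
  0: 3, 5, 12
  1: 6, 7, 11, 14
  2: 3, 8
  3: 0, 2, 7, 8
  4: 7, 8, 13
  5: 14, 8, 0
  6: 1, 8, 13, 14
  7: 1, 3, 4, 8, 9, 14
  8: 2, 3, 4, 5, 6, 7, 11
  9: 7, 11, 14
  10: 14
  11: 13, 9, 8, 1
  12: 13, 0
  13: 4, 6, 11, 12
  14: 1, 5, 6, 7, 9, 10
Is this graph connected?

Yes

A breadth-first search from 0 visits 0, 5, 12, 3, 14, 8, 13, 7, 2, 1, 9, 10, 6, 11, 4 — all 15 vertices — so the graph is connected.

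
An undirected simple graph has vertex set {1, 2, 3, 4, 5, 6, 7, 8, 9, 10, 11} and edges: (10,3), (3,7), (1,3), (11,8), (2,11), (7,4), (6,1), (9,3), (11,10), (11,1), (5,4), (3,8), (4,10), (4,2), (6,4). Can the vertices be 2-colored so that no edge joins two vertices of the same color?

No

1-6-4-2-11-1 is an odd cycle (length 5), and a bipartite graph can contain only even cycles.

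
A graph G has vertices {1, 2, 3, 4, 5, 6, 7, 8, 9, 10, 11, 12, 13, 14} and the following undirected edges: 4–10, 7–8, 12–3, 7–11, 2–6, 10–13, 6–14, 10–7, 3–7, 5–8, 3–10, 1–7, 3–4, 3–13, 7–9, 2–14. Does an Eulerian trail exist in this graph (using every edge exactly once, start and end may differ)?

No

Degrees: 1:1, 2:2, 3:5, 4:2, 5:1, 6:2, 7:6, 8:2, 9:1, 10:4, 11:1, 12:1, 13:2, 14:2
Odd-degree vertices: 1, 3, 5, 9, 11, 12 (6 total).
An Eulerian trail requires 0 or 2 odd-degree vertices; here there are 6.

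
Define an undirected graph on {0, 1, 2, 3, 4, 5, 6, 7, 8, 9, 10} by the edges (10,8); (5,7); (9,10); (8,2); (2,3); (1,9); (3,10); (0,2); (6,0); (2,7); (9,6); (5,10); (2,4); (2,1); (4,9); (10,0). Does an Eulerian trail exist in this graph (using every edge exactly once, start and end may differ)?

Degrees: 0:3, 1:2, 2:6, 3:2, 4:2, 5:2, 6:2, 7:2, 8:2, 9:4, 10:5
Odd-degree vertices: 0, 10 (2 total).
With 2 odd-degree vertices and all edges in one connected piece, an Eulerian trail exists (from 0 to 10).

Yes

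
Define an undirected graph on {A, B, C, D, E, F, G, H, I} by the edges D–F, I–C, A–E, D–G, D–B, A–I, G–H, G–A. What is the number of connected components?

Component: {A, B, C, D, E, F, G, H, I}

1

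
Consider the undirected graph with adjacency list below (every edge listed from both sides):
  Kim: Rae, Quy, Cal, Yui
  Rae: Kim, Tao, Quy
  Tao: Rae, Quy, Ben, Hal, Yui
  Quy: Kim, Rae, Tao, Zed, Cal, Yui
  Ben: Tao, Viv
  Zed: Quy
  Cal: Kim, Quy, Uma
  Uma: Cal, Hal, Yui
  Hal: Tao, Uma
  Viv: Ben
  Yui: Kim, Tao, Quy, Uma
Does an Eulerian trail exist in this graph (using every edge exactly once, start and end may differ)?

Degrees: Kim:4, Rae:3, Tao:5, Quy:6, Ben:2, Zed:1, Cal:3, Uma:3, Hal:2, Viv:1, Yui:4
Odd-degree vertices: Rae, Tao, Zed, Cal, Uma, Viv (6 total).
With 6 odd-degree vertices (more than two), no single trail can use every edge.

No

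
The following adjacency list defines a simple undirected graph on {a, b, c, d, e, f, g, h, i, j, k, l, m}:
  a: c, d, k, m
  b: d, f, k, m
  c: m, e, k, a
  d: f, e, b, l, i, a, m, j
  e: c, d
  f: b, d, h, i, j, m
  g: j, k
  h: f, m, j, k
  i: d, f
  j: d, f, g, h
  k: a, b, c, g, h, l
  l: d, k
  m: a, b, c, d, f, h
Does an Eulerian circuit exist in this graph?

Yes

Degrees: a:4, b:4, c:4, d:8, e:2, f:6, g:2, h:4, i:2, j:4, k:6, l:2, m:6
All degrees are even and the non-isolated vertices are connected — an Eulerian circuit exists.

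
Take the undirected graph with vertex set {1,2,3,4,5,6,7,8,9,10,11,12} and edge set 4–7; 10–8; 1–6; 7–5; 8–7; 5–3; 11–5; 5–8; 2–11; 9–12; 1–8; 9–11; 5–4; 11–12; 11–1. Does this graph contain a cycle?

|V| = 12, |E| = 15, number of components = 1.
Since 15 > 12 - 1, a cycle must exist; for instance 11-12-9-11.

Yes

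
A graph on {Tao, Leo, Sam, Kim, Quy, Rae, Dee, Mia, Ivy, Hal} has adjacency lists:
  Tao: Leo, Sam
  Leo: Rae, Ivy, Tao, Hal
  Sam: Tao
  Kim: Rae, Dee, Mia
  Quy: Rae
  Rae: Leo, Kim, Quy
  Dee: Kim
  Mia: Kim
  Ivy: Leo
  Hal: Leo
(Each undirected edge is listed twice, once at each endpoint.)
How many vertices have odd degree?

8

Degrees: Tao:2, Leo:4, Sam:1, Kim:3, Quy:1, Rae:3, Dee:1, Mia:1, Ivy:1, Hal:1
Odd-degree vertices: Sam, Kim, Quy, Rae, Dee, Mia, Ivy, Hal.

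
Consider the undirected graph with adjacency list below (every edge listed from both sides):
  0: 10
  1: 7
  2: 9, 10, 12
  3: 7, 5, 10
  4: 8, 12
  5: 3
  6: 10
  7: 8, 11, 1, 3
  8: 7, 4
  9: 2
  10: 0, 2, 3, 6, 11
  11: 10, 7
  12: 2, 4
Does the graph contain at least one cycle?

The graph has 13 vertices, 14 edges, and 1 connected component.
Since 14 > 13 - 1, a cycle must exist; for instance 10-3-7-11-10.

Yes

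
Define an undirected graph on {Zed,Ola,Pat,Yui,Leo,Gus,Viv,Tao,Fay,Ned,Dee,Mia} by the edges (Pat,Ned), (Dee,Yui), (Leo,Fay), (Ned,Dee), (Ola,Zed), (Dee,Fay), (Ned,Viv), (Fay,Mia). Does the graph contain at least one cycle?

|V| = 12, |E| = 8, number of components = 4.
A forest on 12 vertices with 4 components has exactly 8 edges, which matches — so no cycle.

No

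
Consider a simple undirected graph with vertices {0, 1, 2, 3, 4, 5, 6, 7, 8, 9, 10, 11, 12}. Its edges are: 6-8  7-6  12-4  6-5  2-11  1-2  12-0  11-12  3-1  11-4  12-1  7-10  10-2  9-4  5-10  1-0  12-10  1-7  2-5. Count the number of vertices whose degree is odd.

10

Degrees: 0:2, 1:5, 2:4, 3:1, 4:3, 5:3, 6:3, 7:3, 8:1, 9:1, 10:4, 11:3, 12:5
Odd-degree vertices: 1, 3, 4, 5, 6, 7, 8, 9, 11, 12.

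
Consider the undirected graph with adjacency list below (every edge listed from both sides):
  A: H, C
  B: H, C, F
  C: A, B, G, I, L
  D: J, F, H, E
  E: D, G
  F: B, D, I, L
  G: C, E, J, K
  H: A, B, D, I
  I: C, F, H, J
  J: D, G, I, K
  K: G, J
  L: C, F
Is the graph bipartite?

No

The cycle G-K-J-G has length 3, which is odd, so the graph is not bipartite.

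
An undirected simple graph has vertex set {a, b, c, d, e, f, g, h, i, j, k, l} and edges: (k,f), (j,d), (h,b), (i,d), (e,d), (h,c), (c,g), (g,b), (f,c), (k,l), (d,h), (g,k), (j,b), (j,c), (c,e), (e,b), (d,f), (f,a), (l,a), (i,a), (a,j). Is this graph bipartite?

Yes

Partition the vertices as {e, f, g, h, i, j, l} vs {a, b, c, d, k}. Each listed edge has one endpoint in each part, so the graph is bipartite.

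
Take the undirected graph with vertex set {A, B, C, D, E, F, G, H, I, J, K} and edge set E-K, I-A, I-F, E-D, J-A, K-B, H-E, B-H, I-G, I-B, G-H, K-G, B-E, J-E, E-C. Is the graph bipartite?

B-E-K-B is an odd cycle (length 3), and a bipartite graph can contain only even cycles.

No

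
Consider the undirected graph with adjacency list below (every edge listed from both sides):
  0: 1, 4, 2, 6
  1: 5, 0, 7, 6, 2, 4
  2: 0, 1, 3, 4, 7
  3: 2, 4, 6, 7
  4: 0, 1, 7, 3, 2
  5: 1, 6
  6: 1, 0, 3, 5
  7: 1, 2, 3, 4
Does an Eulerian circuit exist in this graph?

Degrees: 0:4, 1:6, 2:5, 3:4, 4:5, 5:2, 6:4, 7:4
2, 4 have odd degree; an Eulerian circuit needs every degree to be even, so none exists.

No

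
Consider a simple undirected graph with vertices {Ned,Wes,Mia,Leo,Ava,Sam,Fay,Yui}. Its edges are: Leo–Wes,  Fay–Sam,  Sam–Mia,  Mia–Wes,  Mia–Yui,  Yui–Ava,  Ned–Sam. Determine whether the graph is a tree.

Yes

|V| = 8, |E| = 7.
Connected and |E| = |V| - 1, which characterizes a tree.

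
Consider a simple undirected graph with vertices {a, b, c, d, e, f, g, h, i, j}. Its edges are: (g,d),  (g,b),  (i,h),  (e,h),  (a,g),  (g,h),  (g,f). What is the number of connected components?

3

Component: {c}
Component: {j}
Component: {a, b, d, e, f, g, h, i}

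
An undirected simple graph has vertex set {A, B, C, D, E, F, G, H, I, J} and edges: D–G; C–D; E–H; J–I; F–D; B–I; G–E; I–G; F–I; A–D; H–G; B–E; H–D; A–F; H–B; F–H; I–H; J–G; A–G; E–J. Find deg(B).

Neighbors of B: E, H, I.

3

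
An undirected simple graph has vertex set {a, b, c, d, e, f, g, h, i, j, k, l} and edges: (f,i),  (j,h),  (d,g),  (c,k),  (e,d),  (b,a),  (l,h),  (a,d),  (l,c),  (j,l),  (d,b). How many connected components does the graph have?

Component: {f, i}
Component: {a, b, d, e, g}
Component: {c, h, j, k, l}

3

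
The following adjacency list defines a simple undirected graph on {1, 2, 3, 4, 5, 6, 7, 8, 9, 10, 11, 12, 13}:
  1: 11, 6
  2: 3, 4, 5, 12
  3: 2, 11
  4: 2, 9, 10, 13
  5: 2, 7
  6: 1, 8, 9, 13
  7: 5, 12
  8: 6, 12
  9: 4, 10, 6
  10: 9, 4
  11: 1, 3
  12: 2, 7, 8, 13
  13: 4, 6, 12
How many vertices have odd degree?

2

Degrees: 1:2, 2:4, 3:2, 4:4, 5:2, 6:4, 7:2, 8:2, 9:3, 10:2, 11:2, 12:4, 13:3
Odd-degree vertices: 9, 13.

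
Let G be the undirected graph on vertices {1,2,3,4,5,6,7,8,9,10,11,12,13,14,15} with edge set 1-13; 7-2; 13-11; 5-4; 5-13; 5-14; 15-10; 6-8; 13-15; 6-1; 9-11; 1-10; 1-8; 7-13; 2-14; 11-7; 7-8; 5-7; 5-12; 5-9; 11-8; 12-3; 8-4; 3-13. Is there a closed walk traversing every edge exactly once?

No

Degrees: 1:4, 2:2, 3:2, 4:2, 5:6, 6:2, 7:5, 8:5, 9:2, 10:2, 11:4, 12:2, 13:6, 14:2, 15:2
Vertices with odd degree: 7, 8. An Eulerian circuit requires all degrees even.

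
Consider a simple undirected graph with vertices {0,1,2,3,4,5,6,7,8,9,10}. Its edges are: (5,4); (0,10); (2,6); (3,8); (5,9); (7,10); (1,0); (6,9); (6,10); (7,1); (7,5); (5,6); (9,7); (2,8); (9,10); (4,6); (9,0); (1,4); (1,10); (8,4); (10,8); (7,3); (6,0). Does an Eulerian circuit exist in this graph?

Degrees: 0:4, 1:4, 2:2, 3:2, 4:4, 5:4, 6:6, 7:5, 8:4, 9:5, 10:6
Vertices with odd degree: 7, 9. An Eulerian circuit requires all degrees even.

No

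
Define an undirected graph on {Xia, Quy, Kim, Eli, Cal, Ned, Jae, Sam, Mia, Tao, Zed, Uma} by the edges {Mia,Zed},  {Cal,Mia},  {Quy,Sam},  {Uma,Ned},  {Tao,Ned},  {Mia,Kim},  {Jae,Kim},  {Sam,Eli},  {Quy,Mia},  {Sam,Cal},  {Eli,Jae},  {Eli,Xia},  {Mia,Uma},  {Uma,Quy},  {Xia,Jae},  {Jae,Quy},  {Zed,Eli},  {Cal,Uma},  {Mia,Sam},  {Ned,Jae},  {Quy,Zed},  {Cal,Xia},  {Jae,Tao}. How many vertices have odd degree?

4

Degrees: Xia:3, Quy:5, Kim:2, Eli:4, Cal:4, Ned:3, Jae:6, Sam:4, Mia:6, Tao:2, Zed:3, Uma:4
Odd-degree vertices: Xia, Quy, Ned, Zed.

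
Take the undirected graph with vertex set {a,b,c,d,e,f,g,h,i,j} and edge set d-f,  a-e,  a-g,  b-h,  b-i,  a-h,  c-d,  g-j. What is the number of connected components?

2

Component: {c, d, f}
Component: {a, b, e, g, h, i, j}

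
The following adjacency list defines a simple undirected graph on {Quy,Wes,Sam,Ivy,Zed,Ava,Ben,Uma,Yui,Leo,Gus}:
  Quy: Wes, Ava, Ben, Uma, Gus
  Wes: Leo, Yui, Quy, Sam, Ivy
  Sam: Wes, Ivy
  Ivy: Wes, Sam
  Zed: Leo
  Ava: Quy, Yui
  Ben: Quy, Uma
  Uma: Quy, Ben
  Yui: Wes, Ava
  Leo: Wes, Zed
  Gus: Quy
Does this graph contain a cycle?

|V| = 11, |E| = 13, number of components = 1.
One cycle is Wes-Sam-Ivy-Wes.

Yes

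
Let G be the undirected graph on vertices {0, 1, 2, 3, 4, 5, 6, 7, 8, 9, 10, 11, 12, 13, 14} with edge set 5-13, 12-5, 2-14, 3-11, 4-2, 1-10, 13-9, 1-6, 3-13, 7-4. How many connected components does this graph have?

5

Component: {0}
Component: {8}
Component: {1, 6, 10}
Component: {2, 4, 7, 14}
Component: {3, 5, 9, 11, 12, 13}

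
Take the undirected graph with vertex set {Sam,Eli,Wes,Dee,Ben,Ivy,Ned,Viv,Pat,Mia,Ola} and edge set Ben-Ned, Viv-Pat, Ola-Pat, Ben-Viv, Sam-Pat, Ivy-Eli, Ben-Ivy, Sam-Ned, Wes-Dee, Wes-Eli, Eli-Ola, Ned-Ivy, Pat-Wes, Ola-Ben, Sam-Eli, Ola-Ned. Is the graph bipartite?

Ned-Ben-Ola-Ned is an odd cycle (length 3), and a bipartite graph can contain only even cycles.

No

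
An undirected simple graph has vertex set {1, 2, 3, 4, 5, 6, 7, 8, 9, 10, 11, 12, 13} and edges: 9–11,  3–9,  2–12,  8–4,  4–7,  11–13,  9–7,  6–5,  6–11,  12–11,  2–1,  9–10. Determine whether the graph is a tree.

The graph has 13 vertices and 12 edges.
It is connected with exactly 12 edges, hence acyclic — it is a tree.

Yes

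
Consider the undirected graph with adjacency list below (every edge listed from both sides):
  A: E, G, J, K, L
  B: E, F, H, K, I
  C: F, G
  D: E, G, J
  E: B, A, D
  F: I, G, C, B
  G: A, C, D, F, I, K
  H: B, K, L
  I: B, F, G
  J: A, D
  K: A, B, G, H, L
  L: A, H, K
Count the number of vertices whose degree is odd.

8

Degrees: A:5, B:5, C:2, D:3, E:3, F:4, G:6, H:3, I:3, J:2, K:5, L:3
Odd-degree vertices: A, B, D, E, H, I, K, L.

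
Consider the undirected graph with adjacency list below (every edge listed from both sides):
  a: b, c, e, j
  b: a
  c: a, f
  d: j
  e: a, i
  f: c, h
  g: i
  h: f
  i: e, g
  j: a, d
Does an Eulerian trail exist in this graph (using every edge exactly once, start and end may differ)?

No

Degrees: a:4, b:1, c:2, d:1, e:2, f:2, g:1, h:1, i:2, j:2
Odd-degree vertices: b, d, g, h (4 total).
An Eulerian trail requires 0 or 2 odd-degree vertices; here there are 4.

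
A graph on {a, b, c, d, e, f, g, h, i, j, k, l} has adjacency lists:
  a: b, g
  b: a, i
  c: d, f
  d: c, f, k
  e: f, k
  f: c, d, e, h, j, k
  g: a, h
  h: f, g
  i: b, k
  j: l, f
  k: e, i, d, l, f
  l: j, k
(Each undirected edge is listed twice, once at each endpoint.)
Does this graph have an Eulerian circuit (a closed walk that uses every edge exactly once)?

Degrees: a:2, b:2, c:2, d:3, e:2, f:6, g:2, h:2, i:2, j:2, k:5, l:2
Vertices with odd degree: d, k. An Eulerian circuit requires all degrees even.

No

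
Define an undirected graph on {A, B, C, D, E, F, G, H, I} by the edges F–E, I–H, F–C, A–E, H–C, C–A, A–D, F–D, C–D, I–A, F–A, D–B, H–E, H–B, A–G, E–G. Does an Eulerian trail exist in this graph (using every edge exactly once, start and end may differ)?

Yes

Degrees: A:6, B:2, C:4, D:4, E:4, F:4, G:2, H:4, I:2
Odd-degree vertices: none (0 total).
With 0 odd-degree vertices and all edges in one connected piece, an Eulerian trail exists.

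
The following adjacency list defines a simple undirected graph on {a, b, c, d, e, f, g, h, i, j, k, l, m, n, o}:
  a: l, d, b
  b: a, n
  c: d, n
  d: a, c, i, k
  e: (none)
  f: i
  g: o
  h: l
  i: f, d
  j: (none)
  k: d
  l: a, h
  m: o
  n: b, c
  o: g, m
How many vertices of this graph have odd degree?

Degrees: a:3, b:2, c:2, d:4, e:0, f:1, g:1, h:1, i:2, j:0, k:1, l:2, m:1, n:2, o:2
Odd-degree vertices: a, f, g, h, k, m.

6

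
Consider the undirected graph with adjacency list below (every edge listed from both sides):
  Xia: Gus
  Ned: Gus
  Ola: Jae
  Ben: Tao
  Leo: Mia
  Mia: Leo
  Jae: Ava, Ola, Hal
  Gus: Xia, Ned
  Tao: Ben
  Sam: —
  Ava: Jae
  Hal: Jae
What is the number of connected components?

5

Component: {Sam}
Component: {Ben, Tao}
Component: {Leo, Mia}
Component: {Xia, Ned, Gus}
Component: {Ola, Jae, Ava, Hal}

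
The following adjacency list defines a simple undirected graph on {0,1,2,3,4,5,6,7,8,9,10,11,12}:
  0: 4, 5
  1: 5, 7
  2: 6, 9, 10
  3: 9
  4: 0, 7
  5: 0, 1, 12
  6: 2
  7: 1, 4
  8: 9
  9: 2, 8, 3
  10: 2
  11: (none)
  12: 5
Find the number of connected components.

Component: {11}
Component: {0, 1, 4, 5, 7, 12}
Component: {2, 3, 6, 8, 9, 10}

3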